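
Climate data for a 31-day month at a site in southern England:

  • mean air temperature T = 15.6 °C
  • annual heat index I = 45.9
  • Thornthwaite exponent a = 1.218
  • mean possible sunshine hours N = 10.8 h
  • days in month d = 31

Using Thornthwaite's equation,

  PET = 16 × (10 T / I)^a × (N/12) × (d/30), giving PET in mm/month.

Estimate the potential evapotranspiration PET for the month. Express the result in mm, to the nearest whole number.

10T/I = 10 × 15.6 / 45.9 = 3.3987
(10T/I)^a = 3.3987^1.218 = 4.4375
Uncorrected PET = 16 × 4.4375 = 71.000 mm
Correction = (N/12)(d/30) = (10.8/12)(31/30) = 0.9300
PET = 71.000 × 0.9300 = 66.030 mm/month

66 mm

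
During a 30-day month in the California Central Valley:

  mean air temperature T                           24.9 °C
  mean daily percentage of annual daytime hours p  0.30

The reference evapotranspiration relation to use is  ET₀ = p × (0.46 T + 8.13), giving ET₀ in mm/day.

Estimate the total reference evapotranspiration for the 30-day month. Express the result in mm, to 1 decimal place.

ET₀ = 0.30 × (0.46 × 24.9 + 8.13) = 0.30 × 19.584 = 5.8752 mm/d
Monthly total = 5.8752 × 30 = 176.256 mm

176.3 mm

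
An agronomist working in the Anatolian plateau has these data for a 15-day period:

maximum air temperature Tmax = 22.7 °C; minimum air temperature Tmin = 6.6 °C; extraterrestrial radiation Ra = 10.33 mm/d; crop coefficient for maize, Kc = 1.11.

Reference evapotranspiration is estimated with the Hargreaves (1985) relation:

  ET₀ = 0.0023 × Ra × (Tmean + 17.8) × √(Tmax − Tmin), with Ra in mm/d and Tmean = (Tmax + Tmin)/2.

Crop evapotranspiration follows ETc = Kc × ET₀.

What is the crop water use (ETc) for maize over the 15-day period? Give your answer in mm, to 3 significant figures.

Tmean = (22.7 + 6.6)/2 = 14.65 °C
ET₀ = 0.0023 × 10.33 × (14.65 + 17.8) × √16.1 = 0.0023 × 10.33 × 32.45 × 4.0125 = 3.0936 mm/d
ETc = Kc × ET₀ = 1.11 × 3.0936 = 3.4339 mm/d
Over 15 days: 3.4339 × 15 = 51.509 mm

51.5 mm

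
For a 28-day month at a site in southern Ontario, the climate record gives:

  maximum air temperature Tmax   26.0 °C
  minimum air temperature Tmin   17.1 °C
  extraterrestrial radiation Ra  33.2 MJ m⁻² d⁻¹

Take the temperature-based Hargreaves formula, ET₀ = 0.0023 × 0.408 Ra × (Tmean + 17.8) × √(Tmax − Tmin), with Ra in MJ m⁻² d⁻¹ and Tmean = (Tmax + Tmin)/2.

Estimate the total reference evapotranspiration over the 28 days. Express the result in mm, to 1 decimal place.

102.4 mm

Tmean = (26.0 + 17.1)/2 = 21.55 °C
0.408 Ra = 0.408 × 33.2 = 13.5456 mm/d equivalent
ET₀ = 0.0023 × 13.5456 × (21.55 + 17.8) × √8.9 = 0.0023 × 13.5456 × 39.35 × 2.9833 = 3.6574 mm/d
Over 28 days: 3.6574 × 28 = 102.407 mm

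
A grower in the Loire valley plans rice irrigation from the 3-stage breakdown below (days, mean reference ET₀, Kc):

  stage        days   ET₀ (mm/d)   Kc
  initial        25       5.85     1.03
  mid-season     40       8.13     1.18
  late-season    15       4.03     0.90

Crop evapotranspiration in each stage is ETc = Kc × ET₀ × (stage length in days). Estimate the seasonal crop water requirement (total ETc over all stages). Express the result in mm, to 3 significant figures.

initial: 1.03 × 5.85 × 25 = 150.64 mm
mid-season: 1.18 × 8.13 × 40 = 383.74 mm
late-season: 0.90 × 4.03 × 15 = 54.41 mm
Seasonal total = 588.79 mm

589 mm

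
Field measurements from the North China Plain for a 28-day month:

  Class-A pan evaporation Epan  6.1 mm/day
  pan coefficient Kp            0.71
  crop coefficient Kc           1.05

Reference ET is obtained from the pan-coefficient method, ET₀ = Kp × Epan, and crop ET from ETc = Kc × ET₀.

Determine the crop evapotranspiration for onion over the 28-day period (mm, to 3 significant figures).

ET₀ = 0.71 × 6.1 = 4.3310 mm/d
ETc = Kc × ET₀ = 1.05 × 4.3310 = 4.5476 mm/d
Over 28 days: 4.5476 × 28 = 127.333 mm

127 mm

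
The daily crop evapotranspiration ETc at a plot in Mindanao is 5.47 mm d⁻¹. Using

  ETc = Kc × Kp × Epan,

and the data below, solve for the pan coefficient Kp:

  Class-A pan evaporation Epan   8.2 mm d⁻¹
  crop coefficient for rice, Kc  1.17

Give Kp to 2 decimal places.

ETc = Kc × Kp × Epan  ⇒  Kp = ETc / (Kc × Epan)
Kp = 5.47 / (1.17 × 8.2) = 5.47 / 9.594 = 0.5701

0.57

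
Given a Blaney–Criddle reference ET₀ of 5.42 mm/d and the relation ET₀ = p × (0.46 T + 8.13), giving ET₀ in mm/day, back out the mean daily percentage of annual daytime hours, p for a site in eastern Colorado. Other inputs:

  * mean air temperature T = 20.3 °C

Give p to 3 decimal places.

0.310

p = ET₀ / (0.46 T + 8.13) = 5.42 / (0.46 × 20.3 + 8.13) = 5.42 / 17.468 = 0.3103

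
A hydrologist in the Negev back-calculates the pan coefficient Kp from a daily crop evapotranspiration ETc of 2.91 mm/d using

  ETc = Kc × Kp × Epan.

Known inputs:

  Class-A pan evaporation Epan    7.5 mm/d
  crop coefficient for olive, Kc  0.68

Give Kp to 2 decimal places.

0.57

ETc = Kc × Kp × Epan  ⇒  Kp = ETc / (Kc × Epan)
Kp = 2.91 / (0.68 × 7.5) = 2.91 / 5.100 = 0.5706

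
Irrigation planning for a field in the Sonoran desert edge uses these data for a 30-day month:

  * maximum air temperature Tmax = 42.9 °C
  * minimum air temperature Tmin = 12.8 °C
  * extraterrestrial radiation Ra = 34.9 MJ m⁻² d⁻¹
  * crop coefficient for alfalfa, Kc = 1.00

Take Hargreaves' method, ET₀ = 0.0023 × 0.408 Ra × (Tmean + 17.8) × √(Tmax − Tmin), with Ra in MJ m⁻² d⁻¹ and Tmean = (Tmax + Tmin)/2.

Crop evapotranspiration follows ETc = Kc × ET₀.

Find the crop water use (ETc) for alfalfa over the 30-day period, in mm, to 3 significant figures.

246 mm

Tmean = (42.9 + 12.8)/2 = 27.85 °C
0.408 Ra = 0.408 × 34.9 = 14.2392 mm/d equivalent
ET₀ = 0.0023 × 14.2392 × (27.85 + 17.8) × √30.1 = 0.0023 × 14.2392 × 45.65 × 5.4863 = 8.2023 mm/d
ETc = Kc × ET₀ = 1.00 × 8.2023 = 8.2023 mm/d
Over 30 days: 8.2023 × 30 = 246.069 mm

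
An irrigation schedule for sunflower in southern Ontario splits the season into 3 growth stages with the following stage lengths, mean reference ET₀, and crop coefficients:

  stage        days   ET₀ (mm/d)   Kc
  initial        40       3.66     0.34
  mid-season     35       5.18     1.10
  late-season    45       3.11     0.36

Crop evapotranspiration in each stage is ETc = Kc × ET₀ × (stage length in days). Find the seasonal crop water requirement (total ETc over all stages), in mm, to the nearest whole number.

300 mm

initial: 0.34 × 3.66 × 40 = 49.78 mm
mid-season: 1.10 × 5.18 × 35 = 199.43 mm
late-season: 0.36 × 3.11 × 45 = 50.38 mm
Seasonal total = 299.59 mm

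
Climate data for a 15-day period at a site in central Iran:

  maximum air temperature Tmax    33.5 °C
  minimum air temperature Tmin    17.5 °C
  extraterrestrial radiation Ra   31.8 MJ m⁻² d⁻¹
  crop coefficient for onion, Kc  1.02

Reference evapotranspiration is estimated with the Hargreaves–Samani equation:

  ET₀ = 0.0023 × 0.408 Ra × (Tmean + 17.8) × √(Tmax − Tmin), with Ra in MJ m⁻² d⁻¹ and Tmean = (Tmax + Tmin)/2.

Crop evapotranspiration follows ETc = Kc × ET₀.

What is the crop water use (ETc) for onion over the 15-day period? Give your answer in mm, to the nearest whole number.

79 mm

Tmean = (33.5 + 17.5)/2 = 25.50 °C
0.408 Ra = 0.408 × 31.8 = 12.9744 mm/d equivalent
ET₀ = 0.0023 × 12.9744 × (25.50 + 17.8) × √16.0 = 0.0023 × 12.9744 × 43.30 × 4.0000 = 5.1685 mm/d
ETc = Kc × ET₀ = 1.02 × 5.1685 = 5.2719 mm/d
Over 15 days: 5.2719 × 15 = 79.079 mm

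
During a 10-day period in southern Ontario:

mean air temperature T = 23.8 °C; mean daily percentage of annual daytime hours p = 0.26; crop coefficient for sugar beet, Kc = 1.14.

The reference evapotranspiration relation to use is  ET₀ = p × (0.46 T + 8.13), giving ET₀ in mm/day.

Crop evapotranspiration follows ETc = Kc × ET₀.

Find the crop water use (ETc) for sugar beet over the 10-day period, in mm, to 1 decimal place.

ET₀ = 0.26 × (0.46 × 23.8 + 8.13) = 0.26 × 19.078 = 4.9603 mm/d
ETc = Kc × ET₀ = 1.14 × 4.9603 = 5.6547 mm/d
Over 10 days: 5.6547 × 10 = 56.547 mm

56.5 mm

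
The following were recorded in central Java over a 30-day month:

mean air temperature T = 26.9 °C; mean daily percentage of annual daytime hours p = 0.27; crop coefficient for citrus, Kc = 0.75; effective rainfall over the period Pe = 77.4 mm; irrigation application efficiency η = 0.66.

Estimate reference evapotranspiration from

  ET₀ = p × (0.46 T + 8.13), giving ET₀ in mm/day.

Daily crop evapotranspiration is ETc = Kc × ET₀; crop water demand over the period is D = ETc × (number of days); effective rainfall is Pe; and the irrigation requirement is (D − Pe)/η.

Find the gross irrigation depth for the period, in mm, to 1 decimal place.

ET₀ = 0.27 × (0.46 × 26.9 + 8.13) = 0.27 × 20.504 = 5.5361 mm/d
ETc = Kc × ET₀ = 0.75 × 5.5361 = 4.1521 mm/d
Crop demand D = ETc × 30 d = 4.1521 × 30 = 124.563 mm
D − Pe = 124.563 − 77.4 = 47.163 mm
Gross irrigation = 47.163 / 0.66 = 71.459 mm

71.5 mm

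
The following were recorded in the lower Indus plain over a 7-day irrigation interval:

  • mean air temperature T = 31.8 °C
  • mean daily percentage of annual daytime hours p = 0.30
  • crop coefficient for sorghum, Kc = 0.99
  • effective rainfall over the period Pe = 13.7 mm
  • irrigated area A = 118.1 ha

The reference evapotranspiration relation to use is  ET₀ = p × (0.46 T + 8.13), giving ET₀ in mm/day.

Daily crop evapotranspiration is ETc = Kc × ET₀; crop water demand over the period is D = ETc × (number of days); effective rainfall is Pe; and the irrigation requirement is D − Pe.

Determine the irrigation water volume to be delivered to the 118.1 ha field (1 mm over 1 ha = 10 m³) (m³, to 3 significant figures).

ET₀ = 0.30 × (0.46 × 31.8 + 8.13) = 0.30 × 22.758 = 6.8274 mm/d
ETc = Kc × ET₀ = 0.99 × 6.8274 = 6.7591 mm/d
Crop demand D = ETc × 7 d = 6.7591 × 7 = 47.314 mm
D − Pe = 47.314 − 13.7 = 33.614 mm
Volume = 33.614 mm × 118.1 ha × 10 = 39698.1 m³

39700 m³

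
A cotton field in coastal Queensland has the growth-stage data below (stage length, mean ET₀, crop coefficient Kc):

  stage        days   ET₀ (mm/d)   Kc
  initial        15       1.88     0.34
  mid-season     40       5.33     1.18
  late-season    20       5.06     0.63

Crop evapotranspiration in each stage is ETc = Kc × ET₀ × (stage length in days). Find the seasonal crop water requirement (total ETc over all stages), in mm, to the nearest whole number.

325 mm

initial: 0.34 × 1.88 × 15 = 9.59 mm
mid-season: 1.18 × 5.33 × 40 = 251.58 mm
late-season: 0.63 × 5.06 × 20 = 63.76 mm
Seasonal total = 324.93 mm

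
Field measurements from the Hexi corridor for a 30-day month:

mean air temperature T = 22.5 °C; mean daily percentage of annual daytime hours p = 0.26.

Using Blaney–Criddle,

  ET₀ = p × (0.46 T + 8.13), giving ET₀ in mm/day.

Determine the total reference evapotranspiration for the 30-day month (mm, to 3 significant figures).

144 mm

ET₀ = 0.26 × (0.46 × 22.5 + 8.13) = 0.26 × 18.480 = 4.8048 mm/d
Monthly total = 4.8048 × 30 = 144.144 mm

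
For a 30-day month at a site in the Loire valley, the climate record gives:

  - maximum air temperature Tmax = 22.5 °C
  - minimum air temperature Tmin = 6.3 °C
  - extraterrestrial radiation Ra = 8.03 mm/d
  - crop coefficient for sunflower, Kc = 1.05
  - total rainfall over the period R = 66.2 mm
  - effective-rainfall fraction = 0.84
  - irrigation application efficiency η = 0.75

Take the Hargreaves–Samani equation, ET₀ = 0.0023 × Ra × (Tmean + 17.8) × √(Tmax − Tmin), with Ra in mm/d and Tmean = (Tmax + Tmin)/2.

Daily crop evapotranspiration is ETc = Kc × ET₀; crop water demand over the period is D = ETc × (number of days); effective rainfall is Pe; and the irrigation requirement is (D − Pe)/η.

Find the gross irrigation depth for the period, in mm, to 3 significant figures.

Tmean = (22.5 + 6.3)/2 = 14.40 °C
ET₀ = 0.0023 × 8.03 × (14.40 + 17.8) × √16.2 = 0.0023 × 8.03 × 32.20 × 4.0249 = 2.3936 mm/d
ETc = Kc × ET₀ = 1.05 × 2.3936 = 2.5133 mm/d
Crop demand D = ETc × 30 d = 2.5133 × 30 = 75.399 mm
Pe = 0.84 × 66.2 = 55.608 mm
D − Pe = 75.399 − 55.608 = 19.791 mm
Gross irrigation = 19.791 / 0.75 = 26.388 mm

26.4 mm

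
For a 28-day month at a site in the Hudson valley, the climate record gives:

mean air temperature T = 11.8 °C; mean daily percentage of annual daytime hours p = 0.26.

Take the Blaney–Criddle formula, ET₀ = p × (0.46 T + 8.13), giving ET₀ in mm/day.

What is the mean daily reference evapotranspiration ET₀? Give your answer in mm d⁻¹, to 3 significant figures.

ET₀ = 0.26 × (0.46 × 11.8 + 8.13) = 0.26 × 13.558 = 3.5251 mm/d

3.53 mm d⁻¹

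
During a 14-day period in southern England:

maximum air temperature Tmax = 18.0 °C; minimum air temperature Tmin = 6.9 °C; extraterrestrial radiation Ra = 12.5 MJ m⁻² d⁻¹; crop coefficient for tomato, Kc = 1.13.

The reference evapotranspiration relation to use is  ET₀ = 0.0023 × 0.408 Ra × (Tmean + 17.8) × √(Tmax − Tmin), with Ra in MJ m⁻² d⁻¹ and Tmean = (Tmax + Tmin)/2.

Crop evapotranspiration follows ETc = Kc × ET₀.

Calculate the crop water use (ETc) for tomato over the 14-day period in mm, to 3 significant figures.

Tmean = (18.0 + 6.9)/2 = 12.45 °C
0.408 Ra = 0.408 × 12.5 = 5.1000 mm/d equivalent
ET₀ = 0.0023 × 5.1000 × (12.45 + 17.8) × √11.1 = 0.0023 × 5.1000 × 30.25 × 3.3317 = 1.1822 mm/d
ETc = Kc × ET₀ = 1.13 × 1.1822 = 1.3359 mm/d
Over 14 days: 1.3359 × 14 = 18.703 mm

18.7 mm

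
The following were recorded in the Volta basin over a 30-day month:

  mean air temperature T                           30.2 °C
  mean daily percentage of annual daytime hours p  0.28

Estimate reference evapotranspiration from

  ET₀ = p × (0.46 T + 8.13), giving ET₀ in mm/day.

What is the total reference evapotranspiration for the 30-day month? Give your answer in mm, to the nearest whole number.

185 mm

ET₀ = 0.28 × (0.46 × 30.2 + 8.13) = 0.28 × 22.022 = 6.1662 mm/d
Monthly total = 6.1662 × 30 = 184.986 mm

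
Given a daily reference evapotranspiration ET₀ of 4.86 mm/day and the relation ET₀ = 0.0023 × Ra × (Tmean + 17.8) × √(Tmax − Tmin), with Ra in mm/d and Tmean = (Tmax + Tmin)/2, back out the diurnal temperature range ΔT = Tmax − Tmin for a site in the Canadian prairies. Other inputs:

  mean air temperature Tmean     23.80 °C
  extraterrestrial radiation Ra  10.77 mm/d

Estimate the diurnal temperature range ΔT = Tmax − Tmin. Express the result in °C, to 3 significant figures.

22.2 °C

√ΔT = ET₀ / [0.0023 × Ra × (Tmean+17.8)] = 4.86 / (0.0023 × 10.77 × 41.60) = 4.7163
ΔT = 4.7163² = 22.243 °C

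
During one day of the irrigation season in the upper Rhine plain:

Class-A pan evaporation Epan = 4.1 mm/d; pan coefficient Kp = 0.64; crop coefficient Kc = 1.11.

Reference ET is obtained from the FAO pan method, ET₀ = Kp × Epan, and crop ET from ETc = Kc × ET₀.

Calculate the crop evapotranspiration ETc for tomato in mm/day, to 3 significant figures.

ET₀ = 0.64 × 4.1 = 2.6240 mm/d
ETc = Kc × ET₀ = 1.11 × 2.6240 = 2.9126 mm/d

2.91 mm/day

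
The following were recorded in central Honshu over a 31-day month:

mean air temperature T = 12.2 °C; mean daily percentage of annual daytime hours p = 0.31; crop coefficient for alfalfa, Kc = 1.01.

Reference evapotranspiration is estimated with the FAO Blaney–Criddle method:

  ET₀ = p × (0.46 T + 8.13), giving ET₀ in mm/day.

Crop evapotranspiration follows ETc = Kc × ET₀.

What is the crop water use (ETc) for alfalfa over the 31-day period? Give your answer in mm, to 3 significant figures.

ET₀ = 0.31 × (0.46 × 12.2 + 8.13) = 0.31 × 13.742 = 4.2600 mm/d
ETc = Kc × ET₀ = 1.01 × 4.2600 = 4.3026 mm/d
Over 31 days: 4.3026 × 31 = 133.381 mm

133 mm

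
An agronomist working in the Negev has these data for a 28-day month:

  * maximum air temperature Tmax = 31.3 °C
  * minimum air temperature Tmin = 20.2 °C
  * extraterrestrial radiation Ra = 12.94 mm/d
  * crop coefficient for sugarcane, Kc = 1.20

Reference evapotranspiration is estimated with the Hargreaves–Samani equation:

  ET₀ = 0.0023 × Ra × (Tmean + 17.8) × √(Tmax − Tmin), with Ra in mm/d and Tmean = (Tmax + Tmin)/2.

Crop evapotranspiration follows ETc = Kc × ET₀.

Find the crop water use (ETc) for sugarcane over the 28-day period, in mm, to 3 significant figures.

145 mm

Tmean = (31.3 + 20.2)/2 = 25.75 °C
ET₀ = 0.0023 × 12.94 × (25.75 + 17.8) × √11.1 = 0.0023 × 12.94 × 43.55 × 3.3317 = 4.3183 mm/d
ETc = Kc × ET₀ = 1.20 × 4.3183 = 5.1820 mm/d
Over 28 days: 5.1820 × 28 = 145.096 mm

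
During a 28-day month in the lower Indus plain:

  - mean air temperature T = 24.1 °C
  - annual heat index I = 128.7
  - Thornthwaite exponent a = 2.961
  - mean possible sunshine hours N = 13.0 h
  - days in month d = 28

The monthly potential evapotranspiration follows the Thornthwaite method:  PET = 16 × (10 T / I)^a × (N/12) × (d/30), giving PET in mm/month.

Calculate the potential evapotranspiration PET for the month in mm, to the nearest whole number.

104 mm

10T/I = 10 × 24.1 / 128.7 = 1.8726
(10T/I)^a = 1.8726^2.961 = 6.4078
Uncorrected PET = 16 × 6.4078 = 102.525 mm
Correction = (N/12)(d/30) = (13.0/12)(28/30) = 1.0111
PET = 102.525 × 1.0111 = 103.663 mm/month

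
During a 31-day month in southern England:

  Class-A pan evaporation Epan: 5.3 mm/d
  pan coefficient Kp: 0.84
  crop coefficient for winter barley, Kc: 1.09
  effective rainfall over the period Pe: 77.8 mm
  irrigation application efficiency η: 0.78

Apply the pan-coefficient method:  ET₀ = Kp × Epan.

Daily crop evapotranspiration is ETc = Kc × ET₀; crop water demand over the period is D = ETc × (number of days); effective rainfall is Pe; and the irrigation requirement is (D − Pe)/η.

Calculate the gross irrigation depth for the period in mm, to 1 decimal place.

ET₀ = 0.84 × 5.3 = 4.4520 mm/d
ETc = Kc × ET₀ = 1.09 × 4.4520 = 4.8527 mm/d
Crop demand D = ETc × 31 d = 4.8527 × 31 = 150.434 mm
D − Pe = 150.434 − 77.8 = 72.634 mm
Gross irrigation = 72.634 / 0.78 = 93.121 mm

93.1 mm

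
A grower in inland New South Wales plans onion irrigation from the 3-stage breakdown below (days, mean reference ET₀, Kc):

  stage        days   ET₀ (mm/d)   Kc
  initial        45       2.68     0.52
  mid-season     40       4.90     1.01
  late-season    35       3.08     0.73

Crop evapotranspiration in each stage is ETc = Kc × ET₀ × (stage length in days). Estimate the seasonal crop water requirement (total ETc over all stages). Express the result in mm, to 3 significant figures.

initial: 0.52 × 2.68 × 45 = 62.71 mm
mid-season: 1.01 × 4.90 × 40 = 197.96 mm
late-season: 0.73 × 3.08 × 35 = 78.69 mm
Seasonal total = 339.36 mm

339 mm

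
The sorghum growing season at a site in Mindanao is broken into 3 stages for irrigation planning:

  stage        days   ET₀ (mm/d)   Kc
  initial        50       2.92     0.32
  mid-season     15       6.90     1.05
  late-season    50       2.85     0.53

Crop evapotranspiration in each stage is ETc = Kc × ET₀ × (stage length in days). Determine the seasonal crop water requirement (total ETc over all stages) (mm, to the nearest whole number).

231 mm

initial: 0.32 × 2.92 × 50 = 46.72 mm
mid-season: 1.05 × 6.90 × 15 = 108.68 mm
late-season: 0.53 × 2.85 × 50 = 75.53 mm
Seasonal total = 230.93 mm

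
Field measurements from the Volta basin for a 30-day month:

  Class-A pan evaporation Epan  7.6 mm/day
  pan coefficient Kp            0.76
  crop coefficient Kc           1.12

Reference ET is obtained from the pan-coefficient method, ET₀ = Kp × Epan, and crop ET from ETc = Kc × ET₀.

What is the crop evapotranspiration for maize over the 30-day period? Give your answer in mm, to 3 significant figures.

194 mm

ET₀ = 0.76 × 7.6 = 5.7760 mm/d
ETc = Kc × ET₀ = 1.12 × 5.7760 = 6.4691 mm/d
Over 30 days: 6.4691 × 30 = 194.073 mm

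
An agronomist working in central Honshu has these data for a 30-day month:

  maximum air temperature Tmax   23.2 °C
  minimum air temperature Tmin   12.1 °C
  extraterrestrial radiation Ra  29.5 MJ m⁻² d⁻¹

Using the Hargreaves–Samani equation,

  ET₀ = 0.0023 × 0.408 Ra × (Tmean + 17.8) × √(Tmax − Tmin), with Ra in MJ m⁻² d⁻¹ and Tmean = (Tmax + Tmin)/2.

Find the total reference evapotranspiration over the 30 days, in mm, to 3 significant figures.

Tmean = (23.2 + 12.1)/2 = 17.65 °C
0.408 Ra = 0.408 × 29.5 = 12.0360 mm/d equivalent
ET₀ = 0.0023 × 12.0360 × (17.65 + 17.8) × √11.1 = 0.0023 × 12.0360 × 35.45 × 3.3317 = 3.2696 mm/d
Over 30 days: 3.2696 × 30 = 98.088 mm

98.1 mm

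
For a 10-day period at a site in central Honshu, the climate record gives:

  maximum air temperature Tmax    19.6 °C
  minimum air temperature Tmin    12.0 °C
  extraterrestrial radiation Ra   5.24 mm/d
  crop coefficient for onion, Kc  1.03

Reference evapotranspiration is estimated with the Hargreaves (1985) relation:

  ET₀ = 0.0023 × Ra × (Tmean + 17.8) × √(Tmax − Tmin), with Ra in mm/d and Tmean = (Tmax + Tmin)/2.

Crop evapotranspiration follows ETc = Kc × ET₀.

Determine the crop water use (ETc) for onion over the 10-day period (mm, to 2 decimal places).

Tmean = (19.6 + 12.0)/2 = 15.80 °C
ET₀ = 0.0023 × 5.24 × (15.80 + 17.8) × √7.6 = 0.0023 × 5.24 × 33.60 × 2.7568 = 1.1164 mm/d
ETc = Kc × ET₀ = 1.03 × 1.1164 = 1.1499 mm/d
Over 10 days: 1.1499 × 10 = 11.499 mm

11.50 mm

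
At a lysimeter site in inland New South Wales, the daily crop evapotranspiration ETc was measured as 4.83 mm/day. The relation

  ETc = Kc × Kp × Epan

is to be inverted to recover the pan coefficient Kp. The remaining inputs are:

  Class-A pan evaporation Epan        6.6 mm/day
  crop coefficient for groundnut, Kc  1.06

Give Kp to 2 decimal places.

0.69

ETc = Kc × Kp × Epan  ⇒  Kp = ETc / (Kc × Epan)
Kp = 4.83 / (1.06 × 6.6) = 4.83 / 6.996 = 0.6904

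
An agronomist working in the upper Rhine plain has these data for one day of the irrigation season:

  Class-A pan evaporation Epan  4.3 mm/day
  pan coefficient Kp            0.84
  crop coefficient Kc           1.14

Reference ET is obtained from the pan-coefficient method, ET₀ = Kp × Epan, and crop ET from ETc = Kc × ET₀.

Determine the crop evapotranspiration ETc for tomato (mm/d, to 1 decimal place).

4.1 mm/d

ET₀ = 0.84 × 4.3 = 3.6120 mm/d
ETc = Kc × ET₀ = 1.14 × 3.6120 = 4.1177 mm/d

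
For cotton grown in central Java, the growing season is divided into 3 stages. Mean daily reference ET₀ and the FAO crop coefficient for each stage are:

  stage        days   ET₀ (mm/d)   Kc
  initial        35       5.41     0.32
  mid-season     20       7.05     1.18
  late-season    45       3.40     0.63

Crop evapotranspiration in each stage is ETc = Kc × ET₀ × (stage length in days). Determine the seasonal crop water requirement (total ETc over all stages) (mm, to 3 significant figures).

initial: 0.32 × 5.41 × 35 = 60.59 mm
mid-season: 1.18 × 7.05 × 20 = 166.38 mm
late-season: 0.63 × 3.40 × 45 = 96.39 mm
Seasonal total = 323.36 mm

323 mm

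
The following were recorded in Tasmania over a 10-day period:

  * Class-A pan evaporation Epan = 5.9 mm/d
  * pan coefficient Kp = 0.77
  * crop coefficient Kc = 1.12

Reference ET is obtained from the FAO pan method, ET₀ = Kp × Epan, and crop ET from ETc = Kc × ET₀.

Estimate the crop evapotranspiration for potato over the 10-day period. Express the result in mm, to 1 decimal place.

50.9 mm

ET₀ = 0.77 × 5.9 = 4.5430 mm/d
ETc = Kc × ET₀ = 1.12 × 4.5430 = 5.0882 mm/d
Over 10 days: 5.0882 × 10 = 50.882 mm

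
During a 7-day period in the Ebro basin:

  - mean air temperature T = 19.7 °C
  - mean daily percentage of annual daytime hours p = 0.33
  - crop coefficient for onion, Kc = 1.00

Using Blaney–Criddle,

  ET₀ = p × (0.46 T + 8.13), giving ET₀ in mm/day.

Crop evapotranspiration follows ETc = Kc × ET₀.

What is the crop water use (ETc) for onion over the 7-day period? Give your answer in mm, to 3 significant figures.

39.7 mm

ET₀ = 0.33 × (0.46 × 19.7 + 8.13) = 0.33 × 17.192 = 5.6734 mm/d
ETc = Kc × ET₀ = 1.00 × 5.6734 = 5.6734 mm/d
Over 7 days: 5.6734 × 7 = 39.714 mm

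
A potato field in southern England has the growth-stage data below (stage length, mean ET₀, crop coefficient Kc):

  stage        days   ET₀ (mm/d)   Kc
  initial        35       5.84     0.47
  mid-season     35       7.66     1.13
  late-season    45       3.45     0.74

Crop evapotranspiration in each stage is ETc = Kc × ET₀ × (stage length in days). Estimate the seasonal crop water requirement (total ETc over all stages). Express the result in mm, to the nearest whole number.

initial: 0.47 × 5.84 × 35 = 96.07 mm
mid-season: 1.13 × 7.66 × 35 = 302.95 mm
late-season: 0.74 × 3.45 × 45 = 114.89 mm
Seasonal total = 513.91 mm

514 mm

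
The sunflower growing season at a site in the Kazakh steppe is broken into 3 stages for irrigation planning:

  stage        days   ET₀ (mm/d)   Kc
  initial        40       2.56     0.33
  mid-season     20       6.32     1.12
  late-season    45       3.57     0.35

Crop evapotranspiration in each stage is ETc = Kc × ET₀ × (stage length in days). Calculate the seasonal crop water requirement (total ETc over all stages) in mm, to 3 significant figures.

232 mm

initial: 0.33 × 2.56 × 40 = 33.79 mm
mid-season: 1.12 × 6.32 × 20 = 141.57 mm
late-season: 0.35 × 3.57 × 45 = 56.23 mm
Seasonal total = 231.59 mm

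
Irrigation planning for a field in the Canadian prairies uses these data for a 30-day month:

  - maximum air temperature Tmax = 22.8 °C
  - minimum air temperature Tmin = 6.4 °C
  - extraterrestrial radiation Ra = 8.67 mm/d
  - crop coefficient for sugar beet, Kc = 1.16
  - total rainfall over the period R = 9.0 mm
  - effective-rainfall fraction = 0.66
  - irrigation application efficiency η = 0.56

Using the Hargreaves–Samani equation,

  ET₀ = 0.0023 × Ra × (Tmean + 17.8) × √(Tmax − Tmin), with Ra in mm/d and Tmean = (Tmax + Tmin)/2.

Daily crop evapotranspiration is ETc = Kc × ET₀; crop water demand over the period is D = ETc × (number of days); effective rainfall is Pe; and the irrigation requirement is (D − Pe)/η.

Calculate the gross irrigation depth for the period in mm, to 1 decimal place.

152.0 mm

Tmean = (22.8 + 6.4)/2 = 14.60 °C
ET₀ = 0.0023 × 8.67 × (14.60 + 17.8) × √16.4 = 0.0023 × 8.67 × 32.40 × 4.0497 = 2.6165 mm/d
ETc = Kc × ET₀ = 1.16 × 2.6165 = 3.0351 mm/d
Crop demand D = ETc × 30 d = 3.0351 × 30 = 91.053 mm
Pe = 0.66 × 9.0 = 5.940 mm
D − Pe = 91.053 − 5.940 = 85.113 mm
Gross irrigation = 85.113 / 0.56 = 151.988 mm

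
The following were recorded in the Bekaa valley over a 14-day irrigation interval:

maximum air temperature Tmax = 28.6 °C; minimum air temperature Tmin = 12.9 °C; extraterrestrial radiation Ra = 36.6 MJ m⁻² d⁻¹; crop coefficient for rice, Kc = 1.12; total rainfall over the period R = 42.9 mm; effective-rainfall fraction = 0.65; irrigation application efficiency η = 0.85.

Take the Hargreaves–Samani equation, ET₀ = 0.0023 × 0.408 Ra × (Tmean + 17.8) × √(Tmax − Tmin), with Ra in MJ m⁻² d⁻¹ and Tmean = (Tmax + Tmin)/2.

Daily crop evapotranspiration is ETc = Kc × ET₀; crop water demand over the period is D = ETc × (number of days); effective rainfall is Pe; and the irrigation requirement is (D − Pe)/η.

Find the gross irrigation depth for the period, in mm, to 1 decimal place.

64.0 mm

Tmean = (28.6 + 12.9)/2 = 20.75 °C
0.408 Ra = 0.408 × 36.6 = 14.9328 mm/d equivalent
ET₀ = 0.0023 × 14.9328 × (20.75 + 17.8) × √15.7 = 0.0023 × 14.9328 × 38.55 × 3.9623 = 5.2462 mm/d
ETc = Kc × ET₀ = 1.12 × 5.2462 = 5.8757 mm/d
Crop demand D = ETc × 14 d = 5.8757 × 14 = 82.260 mm
Pe = 0.65 × 42.9 = 27.885 mm
D − Pe = 82.260 − 27.885 = 54.375 mm
Gross irrigation = 54.375 / 0.85 = 63.971 mm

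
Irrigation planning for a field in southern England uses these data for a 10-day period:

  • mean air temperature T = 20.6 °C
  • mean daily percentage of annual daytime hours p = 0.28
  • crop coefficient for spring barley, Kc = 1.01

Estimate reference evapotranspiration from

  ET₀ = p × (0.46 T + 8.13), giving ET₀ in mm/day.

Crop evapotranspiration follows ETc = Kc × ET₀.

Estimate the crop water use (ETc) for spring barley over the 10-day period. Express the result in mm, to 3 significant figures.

ET₀ = 0.28 × (0.46 × 20.6 + 8.13) = 0.28 × 17.606 = 4.9297 mm/d
ETc = Kc × ET₀ = 1.01 × 4.9297 = 4.9790 mm/d
Over 10 days: 4.9790 × 10 = 49.790 mm

49.8 mm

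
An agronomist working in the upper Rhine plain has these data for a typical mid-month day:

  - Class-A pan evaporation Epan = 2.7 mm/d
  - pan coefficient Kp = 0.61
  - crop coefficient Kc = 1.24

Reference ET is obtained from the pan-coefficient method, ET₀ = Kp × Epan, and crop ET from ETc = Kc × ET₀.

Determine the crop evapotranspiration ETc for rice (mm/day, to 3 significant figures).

2.04 mm/day

ET₀ = 0.61 × 2.7 = 1.6470 mm/d
ETc = Kc × ET₀ = 1.24 × 1.6470 = 2.0423 mm/d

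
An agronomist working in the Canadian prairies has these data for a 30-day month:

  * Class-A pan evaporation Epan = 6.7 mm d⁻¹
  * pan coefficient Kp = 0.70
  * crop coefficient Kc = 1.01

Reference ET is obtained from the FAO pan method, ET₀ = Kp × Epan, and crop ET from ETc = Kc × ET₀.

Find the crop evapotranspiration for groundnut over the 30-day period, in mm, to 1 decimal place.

142.1 mm

ET₀ = 0.70 × 6.7 = 4.6900 mm/d
ETc = Kc × ET₀ = 1.01 × 4.6900 = 4.7369 mm/d
Over 30 days: 4.7369 × 30 = 142.107 mm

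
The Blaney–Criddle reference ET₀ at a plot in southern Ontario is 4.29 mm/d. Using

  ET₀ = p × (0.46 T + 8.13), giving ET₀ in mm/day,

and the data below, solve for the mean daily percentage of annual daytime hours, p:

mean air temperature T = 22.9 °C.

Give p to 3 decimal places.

0.230

p = ET₀ / (0.46 T + 8.13) = 4.29 / (0.46 × 22.9 + 8.13) = 4.29 / 18.664 = 0.2299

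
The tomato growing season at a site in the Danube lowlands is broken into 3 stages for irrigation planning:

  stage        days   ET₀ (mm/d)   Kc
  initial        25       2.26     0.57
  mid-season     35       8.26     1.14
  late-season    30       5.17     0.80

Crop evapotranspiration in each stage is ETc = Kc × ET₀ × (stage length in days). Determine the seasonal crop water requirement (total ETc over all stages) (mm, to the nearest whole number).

486 mm

initial: 0.57 × 2.26 × 25 = 32.21 mm
mid-season: 1.14 × 8.26 × 35 = 329.57 mm
late-season: 0.80 × 5.17 × 30 = 124.08 mm
Seasonal total = 485.86 mm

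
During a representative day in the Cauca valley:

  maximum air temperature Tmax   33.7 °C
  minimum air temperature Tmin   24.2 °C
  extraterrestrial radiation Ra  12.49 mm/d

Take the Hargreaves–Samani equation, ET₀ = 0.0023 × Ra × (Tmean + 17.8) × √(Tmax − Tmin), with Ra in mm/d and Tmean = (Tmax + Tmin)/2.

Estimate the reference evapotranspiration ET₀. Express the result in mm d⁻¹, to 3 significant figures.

Tmean = (33.7 + 24.2)/2 = 28.95 °C
ET₀ = 0.0023 × 12.49 × (28.95 + 17.8) × √9.5 = 0.0023 × 12.49 × 46.75 × 3.0822 = 4.1394 mm/d

4.14 mm d⁻¹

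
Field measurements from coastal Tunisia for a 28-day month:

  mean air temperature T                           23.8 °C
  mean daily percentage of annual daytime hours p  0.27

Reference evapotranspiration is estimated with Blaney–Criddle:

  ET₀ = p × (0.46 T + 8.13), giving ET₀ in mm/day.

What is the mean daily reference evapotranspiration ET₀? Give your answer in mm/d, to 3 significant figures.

5.15 mm/d

ET₀ = 0.27 × (0.46 × 23.8 + 8.13) = 0.27 × 19.078 = 5.1511 mm/d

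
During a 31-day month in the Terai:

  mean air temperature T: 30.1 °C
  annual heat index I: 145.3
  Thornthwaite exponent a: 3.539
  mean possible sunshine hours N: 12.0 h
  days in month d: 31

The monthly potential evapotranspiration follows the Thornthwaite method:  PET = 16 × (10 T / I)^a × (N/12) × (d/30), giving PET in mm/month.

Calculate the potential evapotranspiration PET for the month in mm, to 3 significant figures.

10T/I = 10 × 30.1 / 145.3 = 2.0716
(10T/I)^a = 2.0716^3.539 = 13.1646
Uncorrected PET = 16 × 13.1646 = 210.634 mm
Correction = (N/12)(d/30) = (12.0/12)(31/30) = 1.0333
PET = 210.634 × 1.0333 = 217.648 mm/month

218 mm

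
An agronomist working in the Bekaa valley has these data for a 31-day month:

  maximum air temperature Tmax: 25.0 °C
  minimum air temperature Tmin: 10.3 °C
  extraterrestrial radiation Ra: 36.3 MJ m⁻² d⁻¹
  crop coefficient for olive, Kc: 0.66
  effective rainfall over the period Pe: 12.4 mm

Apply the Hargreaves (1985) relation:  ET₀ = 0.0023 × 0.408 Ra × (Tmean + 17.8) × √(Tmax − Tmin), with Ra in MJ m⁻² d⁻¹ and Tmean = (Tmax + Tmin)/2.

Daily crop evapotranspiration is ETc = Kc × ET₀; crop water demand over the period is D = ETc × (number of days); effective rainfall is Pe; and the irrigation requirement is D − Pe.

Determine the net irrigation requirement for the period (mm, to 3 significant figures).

82.3 mm

Tmean = (25.0 + 10.3)/2 = 17.65 °C
0.408 Ra = 0.408 × 36.3 = 14.8104 mm/d equivalent
ET₀ = 0.0023 × 14.8104 × (17.65 + 17.8) × √14.7 = 0.0023 × 14.8104 × 35.45 × 3.8341 = 4.6299 mm/d
ETc = Kc × ET₀ = 0.66 × 4.6299 = 3.0557 mm/d
Crop demand D = ETc × 31 d = 3.0557 × 31 = 94.727 mm
D − Pe = 94.727 − 12.4 = 82.327 mm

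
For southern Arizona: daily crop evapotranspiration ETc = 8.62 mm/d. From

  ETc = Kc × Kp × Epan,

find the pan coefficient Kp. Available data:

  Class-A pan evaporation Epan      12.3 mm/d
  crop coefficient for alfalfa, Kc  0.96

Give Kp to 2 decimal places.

ETc = Kc × Kp × Epan  ⇒  Kp = ETc / (Kc × Epan)
Kp = 8.62 / (0.96 × 12.3) = 8.62 / 11.808 = 0.7300

0.73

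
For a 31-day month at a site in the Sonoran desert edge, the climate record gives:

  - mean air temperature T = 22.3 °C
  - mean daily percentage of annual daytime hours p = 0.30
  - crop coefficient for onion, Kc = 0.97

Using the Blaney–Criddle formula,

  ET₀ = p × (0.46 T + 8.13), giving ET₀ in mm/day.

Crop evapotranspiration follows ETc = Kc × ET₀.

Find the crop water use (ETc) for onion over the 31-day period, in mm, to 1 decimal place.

165.9 mm

ET₀ = 0.30 × (0.46 × 22.3 + 8.13) = 0.30 × 18.388 = 5.5164 mm/d
ETc = Kc × ET₀ = 0.97 × 5.5164 = 5.3509 mm/d
Over 31 days: 5.3509 × 31 = 165.878 mm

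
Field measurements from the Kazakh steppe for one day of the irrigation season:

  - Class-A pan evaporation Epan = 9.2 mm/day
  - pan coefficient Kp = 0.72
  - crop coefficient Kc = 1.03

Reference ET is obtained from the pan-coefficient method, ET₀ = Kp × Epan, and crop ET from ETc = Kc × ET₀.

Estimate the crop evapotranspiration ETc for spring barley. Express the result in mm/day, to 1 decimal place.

6.8 mm/day

ET₀ = 0.72 × 9.2 = 6.6240 mm/d
ETc = Kc × ET₀ = 1.03 × 6.6240 = 6.8227 mm/d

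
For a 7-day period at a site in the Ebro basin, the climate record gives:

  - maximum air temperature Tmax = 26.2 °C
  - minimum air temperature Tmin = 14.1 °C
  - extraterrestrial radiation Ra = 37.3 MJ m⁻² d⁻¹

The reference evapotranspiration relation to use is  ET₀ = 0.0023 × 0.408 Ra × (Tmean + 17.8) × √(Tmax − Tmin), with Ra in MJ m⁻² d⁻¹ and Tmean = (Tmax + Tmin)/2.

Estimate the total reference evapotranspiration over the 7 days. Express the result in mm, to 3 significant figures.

Tmean = (26.2 + 14.1)/2 = 20.15 °C
0.408 Ra = 0.408 × 37.3 = 15.2184 mm/d equivalent
ET₀ = 0.0023 × 15.2184 × (20.15 + 17.8) × √12.1 = 0.0023 × 15.2184 × 37.95 × 3.4785 = 4.6206 mm/d
Over 7 days: 4.6206 × 7 = 32.344 mm

32.3 mm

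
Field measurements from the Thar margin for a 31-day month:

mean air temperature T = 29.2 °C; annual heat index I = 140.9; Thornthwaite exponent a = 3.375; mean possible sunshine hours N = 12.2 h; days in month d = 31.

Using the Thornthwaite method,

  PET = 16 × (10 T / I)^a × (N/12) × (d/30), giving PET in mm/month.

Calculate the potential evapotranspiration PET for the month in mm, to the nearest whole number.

10T/I = 10 × 29.2 / 140.9 = 2.0724
(10T/I)^a = 2.0724^3.375 = 11.6976
Uncorrected PET = 16 × 11.6976 = 187.162 mm
Correction = (N/12)(d/30) = (12.2/12)(31/30) = 1.0506
PET = 187.162 × 1.0506 = 196.632 mm/month

197 mm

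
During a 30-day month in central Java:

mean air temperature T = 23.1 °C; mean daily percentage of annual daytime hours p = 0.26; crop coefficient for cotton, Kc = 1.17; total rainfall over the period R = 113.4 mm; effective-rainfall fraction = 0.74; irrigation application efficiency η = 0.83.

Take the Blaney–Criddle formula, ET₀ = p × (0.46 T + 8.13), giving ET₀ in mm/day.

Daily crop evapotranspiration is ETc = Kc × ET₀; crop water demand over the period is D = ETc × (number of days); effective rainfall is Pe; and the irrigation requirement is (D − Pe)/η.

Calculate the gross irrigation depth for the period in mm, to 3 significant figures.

105 mm

ET₀ = 0.26 × (0.46 × 23.1 + 8.13) = 0.26 × 18.756 = 4.8766 mm/d
ETc = Kc × ET₀ = 1.17 × 4.8766 = 5.7056 mm/d
Crop demand D = ETc × 30 d = 5.7056 × 30 = 171.168 mm
Pe = 0.74 × 113.4 = 83.916 mm
D − Pe = 171.168 − 83.916 = 87.252 mm
Gross irrigation = 87.252 / 0.83 = 105.123 mm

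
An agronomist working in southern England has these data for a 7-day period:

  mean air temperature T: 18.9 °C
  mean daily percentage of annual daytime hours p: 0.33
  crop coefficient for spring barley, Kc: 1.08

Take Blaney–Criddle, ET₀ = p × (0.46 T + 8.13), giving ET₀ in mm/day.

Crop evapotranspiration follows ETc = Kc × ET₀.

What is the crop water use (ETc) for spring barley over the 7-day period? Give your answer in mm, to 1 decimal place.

ET₀ = 0.33 × (0.46 × 18.9 + 8.13) = 0.33 × 16.824 = 5.5519 mm/d
ETc = Kc × ET₀ = 1.08 × 5.5519 = 5.9961 mm/d
Over 7 days: 5.9961 × 7 = 41.973 mm

42.0 mm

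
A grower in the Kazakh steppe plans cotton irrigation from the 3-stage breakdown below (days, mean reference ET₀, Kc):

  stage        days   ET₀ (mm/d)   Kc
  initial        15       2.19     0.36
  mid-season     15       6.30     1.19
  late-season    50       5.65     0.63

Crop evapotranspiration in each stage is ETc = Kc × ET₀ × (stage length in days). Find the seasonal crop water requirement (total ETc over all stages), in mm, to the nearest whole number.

initial: 0.36 × 2.19 × 15 = 11.83 mm
mid-season: 1.19 × 6.30 × 15 = 112.46 mm
late-season: 0.63 × 5.65 × 50 = 177.98 mm
Seasonal total = 302.27 mm

302 mm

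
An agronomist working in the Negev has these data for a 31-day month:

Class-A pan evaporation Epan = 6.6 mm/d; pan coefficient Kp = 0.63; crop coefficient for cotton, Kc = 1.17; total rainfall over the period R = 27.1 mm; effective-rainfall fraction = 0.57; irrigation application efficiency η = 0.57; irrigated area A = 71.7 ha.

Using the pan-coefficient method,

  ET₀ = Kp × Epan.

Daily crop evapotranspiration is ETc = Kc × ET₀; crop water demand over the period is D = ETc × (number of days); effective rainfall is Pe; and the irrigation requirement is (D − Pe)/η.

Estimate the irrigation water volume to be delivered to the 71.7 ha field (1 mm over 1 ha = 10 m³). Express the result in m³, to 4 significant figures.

ET₀ = 0.63 × 6.6 = 4.1580 mm/d
ETc = Kc × ET₀ = 1.17 × 4.1580 = 4.8649 mm/d
Crop demand D = ETc × 31 d = 4.8649 × 31 = 150.812 mm
Pe = 0.57 × 27.1 = 15.447 mm
D − Pe = 150.812 − 15.447 = 135.365 mm
Gross irrigation = 135.365 / 0.57 = 237.482 mm
Volume = 237.482 mm × 71.7 ha × 10 = 170274.6 m³

170300 m³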